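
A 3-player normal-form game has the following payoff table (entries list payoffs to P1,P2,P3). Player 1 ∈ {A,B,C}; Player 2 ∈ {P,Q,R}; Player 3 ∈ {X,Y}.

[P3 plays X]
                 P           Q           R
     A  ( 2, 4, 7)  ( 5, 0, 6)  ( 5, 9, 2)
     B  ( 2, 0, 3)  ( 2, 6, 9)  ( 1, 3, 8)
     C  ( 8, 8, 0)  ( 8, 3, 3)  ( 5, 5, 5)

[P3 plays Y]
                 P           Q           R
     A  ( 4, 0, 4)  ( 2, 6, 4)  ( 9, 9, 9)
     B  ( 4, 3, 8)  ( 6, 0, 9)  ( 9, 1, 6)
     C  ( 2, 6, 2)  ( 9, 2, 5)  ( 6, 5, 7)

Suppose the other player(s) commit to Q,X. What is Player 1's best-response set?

u_1(A vs Q,X) = 5
u_1(B vs Q,X) = 2
u_1(C vs Q,X) = 8
max payoff 8 at {C}

P1 best: {C}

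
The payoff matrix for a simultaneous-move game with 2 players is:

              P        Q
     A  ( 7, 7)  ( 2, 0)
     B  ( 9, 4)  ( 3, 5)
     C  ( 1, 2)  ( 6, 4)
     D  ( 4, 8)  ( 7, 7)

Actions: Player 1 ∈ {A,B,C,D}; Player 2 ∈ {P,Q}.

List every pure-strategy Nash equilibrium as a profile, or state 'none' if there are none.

Equilibria: none

(A,P): not NE [P1→B gives 9>7]
(A,Q): not NE [P1→D gives 7>2; P2→P gives 7>0]
(B,P): not NE [P2→Q gives 5>4]
(B,Q): not NE [P1→D gives 7>3]
(C,P): not NE [P1→B gives 9>1; P2→Q gives 4>2]
(C,Q): not NE [P1→D gives 7>6]
(D,P): not NE [P1→B gives 9>4]
(D,Q): not NE [P2→P gives 8>7]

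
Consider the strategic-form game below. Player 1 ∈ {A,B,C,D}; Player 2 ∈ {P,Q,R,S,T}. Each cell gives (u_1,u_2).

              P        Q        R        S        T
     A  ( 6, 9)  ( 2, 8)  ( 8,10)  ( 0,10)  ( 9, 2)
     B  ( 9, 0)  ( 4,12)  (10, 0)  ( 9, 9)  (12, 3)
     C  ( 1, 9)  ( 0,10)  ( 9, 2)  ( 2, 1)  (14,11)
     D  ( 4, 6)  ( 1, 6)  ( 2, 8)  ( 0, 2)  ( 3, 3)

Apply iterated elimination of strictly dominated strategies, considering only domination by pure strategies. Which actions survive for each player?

Survivors P1:{B,C} P2:{Q,T}

P1 drop A (B beats it: P:9>6 Q:4>2 R:10>8 S:9>0 T:12>9)
P1 drop D (B beats it: P:9>4 Q:4>1 R:10>2 S:9>0 T:12>3)
P2 drop P (Q beats it: B:12>0 C:10>9)
P2 drop R (Q beats it: B:12>0 C:10>2)
P2 drop S (Q beats it: B:12>9 C:10>1)
P1→{B,C} P2→{Q,T}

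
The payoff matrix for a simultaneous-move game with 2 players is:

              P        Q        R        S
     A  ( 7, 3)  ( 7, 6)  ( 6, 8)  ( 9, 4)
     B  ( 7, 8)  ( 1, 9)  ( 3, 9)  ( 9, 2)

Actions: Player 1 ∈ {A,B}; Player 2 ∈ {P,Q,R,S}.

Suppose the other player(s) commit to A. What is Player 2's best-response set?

BR_2 = {R}

u_2(P vs A) = 3
u_2(Q vs A) = 6
u_2(R vs A) = 8
u_2(S vs A) = 4
max payoff 8 at {R}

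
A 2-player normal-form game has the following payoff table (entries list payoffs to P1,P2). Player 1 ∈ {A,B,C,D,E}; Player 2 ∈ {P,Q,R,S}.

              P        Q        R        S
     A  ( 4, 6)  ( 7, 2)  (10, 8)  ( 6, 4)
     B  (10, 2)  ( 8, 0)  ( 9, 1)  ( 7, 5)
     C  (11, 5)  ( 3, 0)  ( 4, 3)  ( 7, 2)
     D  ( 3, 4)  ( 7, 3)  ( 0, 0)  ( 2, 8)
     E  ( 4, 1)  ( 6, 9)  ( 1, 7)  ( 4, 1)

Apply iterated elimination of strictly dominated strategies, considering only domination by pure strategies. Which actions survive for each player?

P1 drop D (B beats it: P:10>3 Q:8>7 R:9>0 S:7>2)
P1 drop E (B beats it: P:10>4 Q:8>6 R:9>1 S:7>4)
P2 drop Q (P beats it: A:6>2 B:2>0 C:5>0)
P1→{A,B,C} P2→{P,R,S}

Survivors P1:{A,B,C} P2:{P,R,S}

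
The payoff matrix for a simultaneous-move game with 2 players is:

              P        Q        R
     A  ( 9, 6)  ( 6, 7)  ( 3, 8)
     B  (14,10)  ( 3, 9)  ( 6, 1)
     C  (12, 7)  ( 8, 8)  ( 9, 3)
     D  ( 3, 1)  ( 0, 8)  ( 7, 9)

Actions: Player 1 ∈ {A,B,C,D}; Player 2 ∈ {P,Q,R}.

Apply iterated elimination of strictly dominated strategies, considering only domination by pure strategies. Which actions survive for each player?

Remaining: P1:{B,C} P2:{P,Q}

P1 drop A (C beats it: P:12>9 Q:8>6 R:9>3)
P1 drop D (C beats it: P:12>3 Q:8>0 R:9>7)
P2 drop R (P beats it: B:10>1 C:7>3)
P1→{B,C} P2→{P,Q}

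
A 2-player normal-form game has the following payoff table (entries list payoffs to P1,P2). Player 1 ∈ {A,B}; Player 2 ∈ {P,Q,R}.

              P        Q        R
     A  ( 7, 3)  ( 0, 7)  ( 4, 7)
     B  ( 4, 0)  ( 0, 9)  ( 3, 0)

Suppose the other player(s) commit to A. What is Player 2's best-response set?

u_2(P vs A) = 3
u_2(Q vs A) = 7
u_2(R vs A) = 7
max payoff 7 at {Q,R}

BR_2 = {Q,R}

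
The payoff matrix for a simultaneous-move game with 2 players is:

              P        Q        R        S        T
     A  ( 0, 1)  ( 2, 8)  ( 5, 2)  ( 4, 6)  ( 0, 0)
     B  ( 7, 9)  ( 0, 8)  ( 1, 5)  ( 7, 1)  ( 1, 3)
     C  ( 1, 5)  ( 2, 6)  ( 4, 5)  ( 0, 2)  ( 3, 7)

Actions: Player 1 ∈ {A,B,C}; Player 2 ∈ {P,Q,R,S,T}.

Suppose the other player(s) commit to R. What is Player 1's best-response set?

P1 best: {A}

u_1(A vs R) = 5
u_1(B vs R) = 1
u_1(C vs R) = 4
max payoff 5 at {A}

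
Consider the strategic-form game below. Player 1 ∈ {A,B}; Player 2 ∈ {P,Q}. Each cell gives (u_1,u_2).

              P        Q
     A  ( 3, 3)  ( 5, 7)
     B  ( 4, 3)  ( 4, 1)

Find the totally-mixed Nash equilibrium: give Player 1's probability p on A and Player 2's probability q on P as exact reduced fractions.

P1 indiff ⇒ q·3+(1-q)·5 = q·4+(1-q)·4 ⇒ q(-1) = (1-q)(-1) ⇒ q = 1/2
P2 indiff ⇒ p·3+(1-p)·3 = p·7+(1-p)·1 ⇒ p(-4) = (1-p)(-2) ⇒ p = 1/3

P1 mixes 1/3 on A; P2 mixes 1/2 on P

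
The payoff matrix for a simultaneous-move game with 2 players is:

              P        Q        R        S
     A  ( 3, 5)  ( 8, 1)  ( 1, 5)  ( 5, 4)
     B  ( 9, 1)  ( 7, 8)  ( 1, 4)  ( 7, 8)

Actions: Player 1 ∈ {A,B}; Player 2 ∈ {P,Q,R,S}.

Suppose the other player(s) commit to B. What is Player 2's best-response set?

u_2(P vs B) = 1
u_2(Q vs B) = 8
u_2(R vs B) = 4
u_2(S vs B) = 8
max payoff 8 at {Q,S}

BR_2 = {Q,S}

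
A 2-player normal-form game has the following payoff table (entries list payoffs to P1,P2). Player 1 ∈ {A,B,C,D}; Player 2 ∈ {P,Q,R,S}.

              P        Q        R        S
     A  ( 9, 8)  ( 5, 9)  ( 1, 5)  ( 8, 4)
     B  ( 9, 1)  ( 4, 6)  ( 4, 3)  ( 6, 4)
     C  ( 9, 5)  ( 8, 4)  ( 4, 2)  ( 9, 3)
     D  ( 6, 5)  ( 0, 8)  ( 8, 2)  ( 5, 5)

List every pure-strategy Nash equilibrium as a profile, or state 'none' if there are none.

Nash profiles: (C,P)

(A,P): not NE [P2→Q gives 9>8]
(A,Q): not NE [P1→C gives 8>5]
(A,R): not NE [P1→D gives 8>1; P2→Q gives 9>5]
(A,S): not NE [P1→C gives 9>8; P2→Q gives 9>4]
(B,P): not NE [P2→Q gives 6>1]
(B,Q): not NE [P1→C gives 8>4]
(B,R): not NE [P1→D gives 8>4; P2→Q gives 6>3]
(B,S): not NE [P1→C gives 9>6; P2→Q gives 6>4]
(C,P): NE
(C,Q): not NE [P2→P gives 5>4]
(C,R): not NE [P1→D gives 8>4; P2→P gives 5>2]
(C,S): not NE [P2→P gives 5>3]
(D,P): not NE [P1→C gives 9>6; P2→Q gives 8>5]
(D,Q): not NE [P1→C gives 8>0]
(D,R): not NE [P2→Q gives 8>2]
(D,S): not NE [P1→C gives 9>5; P2→Q gives 8>5]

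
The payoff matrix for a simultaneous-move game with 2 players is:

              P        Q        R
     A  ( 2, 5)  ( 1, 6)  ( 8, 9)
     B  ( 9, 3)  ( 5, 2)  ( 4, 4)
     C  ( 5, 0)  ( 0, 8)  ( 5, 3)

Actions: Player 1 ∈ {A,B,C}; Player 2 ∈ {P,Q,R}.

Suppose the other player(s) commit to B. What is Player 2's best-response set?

BR_2 = {R}

u_2(P vs B) = 3
u_2(Q vs B) = 2
u_2(R vs B) = 4
max payoff 4 at {R}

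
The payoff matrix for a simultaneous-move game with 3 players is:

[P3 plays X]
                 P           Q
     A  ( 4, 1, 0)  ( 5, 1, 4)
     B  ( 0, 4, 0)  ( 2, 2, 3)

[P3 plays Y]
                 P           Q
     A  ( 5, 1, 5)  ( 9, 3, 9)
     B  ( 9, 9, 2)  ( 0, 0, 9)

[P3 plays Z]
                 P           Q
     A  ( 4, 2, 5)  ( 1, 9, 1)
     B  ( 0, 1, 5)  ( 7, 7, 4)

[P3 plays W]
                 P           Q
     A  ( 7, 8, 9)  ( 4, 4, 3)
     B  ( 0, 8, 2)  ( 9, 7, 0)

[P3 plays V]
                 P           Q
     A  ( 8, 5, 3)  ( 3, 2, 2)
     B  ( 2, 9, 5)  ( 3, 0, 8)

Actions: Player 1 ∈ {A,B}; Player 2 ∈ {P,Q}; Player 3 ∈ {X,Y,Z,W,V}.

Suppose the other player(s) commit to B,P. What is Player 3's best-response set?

u_3(X vs B,P) = 0
u_3(Y vs B,P) = 2
u_3(Z vs B,P) = 5
u_3(W vs B,P) = 2
u_3(V vs B,P) = 5
max payoff 5 at {Z,V}

argmax u_3 = {Z,V}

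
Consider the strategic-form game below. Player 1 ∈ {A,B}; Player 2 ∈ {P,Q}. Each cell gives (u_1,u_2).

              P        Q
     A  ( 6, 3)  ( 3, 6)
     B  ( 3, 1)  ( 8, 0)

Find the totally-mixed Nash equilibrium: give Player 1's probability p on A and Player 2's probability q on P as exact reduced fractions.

p=1/4, q=5/8

P1 indiff ⇒ q·6+(1-q)·3 = q·3+(1-q)·8 ⇒ q(3) = (1-q)(5) ⇒ q = 5/8
P2 indiff ⇒ p·3+(1-p)·1 = p·6+(1-p)·0 ⇒ p(-3) = (1-p)(-1) ⇒ p = 1/4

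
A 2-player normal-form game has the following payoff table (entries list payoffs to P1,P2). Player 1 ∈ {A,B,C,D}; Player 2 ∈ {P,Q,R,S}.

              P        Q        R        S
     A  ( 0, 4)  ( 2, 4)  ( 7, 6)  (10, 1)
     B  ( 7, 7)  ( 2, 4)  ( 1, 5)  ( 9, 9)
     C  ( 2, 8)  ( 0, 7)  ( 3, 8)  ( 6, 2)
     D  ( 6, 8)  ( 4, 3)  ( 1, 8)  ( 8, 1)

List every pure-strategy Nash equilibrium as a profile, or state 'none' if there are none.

(A,P): not NE [P1→B gives 7>0; P2→R gives 6>4]
(A,Q): not NE [P1→D gives 4>2; P2→R gives 6>4]
(A,R): NE
(A,S): not NE [P2→R gives 6>1]
(B,P): not NE [P2→S gives 9>7]
(B,Q): not NE [P1→D gives 4>2; P2→S gives 9>4]
(B,R): not NE [P1→A gives 7>1; P2→S gives 9>5]
(B,S): not NE [P1→A gives 10>9]
(C,P): not NE [P1→B gives 7>2]
(C,Q): not NE [P1→D gives 4>0; P2→R gives 8>7]
(C,R): not NE [P1→A gives 7>3]
(C,S): not NE [P1→A gives 10>6; P2→R gives 8>2]
(D,P): not NE [P1→B gives 7>6]
(D,Q): not NE [P2→R gives 8>3]
(D,R): not NE [P1→A gives 7>1]
(D,S): not NE [P1→A gives 10>8; P2→R gives 8>1]

PSNE = {(A,R)}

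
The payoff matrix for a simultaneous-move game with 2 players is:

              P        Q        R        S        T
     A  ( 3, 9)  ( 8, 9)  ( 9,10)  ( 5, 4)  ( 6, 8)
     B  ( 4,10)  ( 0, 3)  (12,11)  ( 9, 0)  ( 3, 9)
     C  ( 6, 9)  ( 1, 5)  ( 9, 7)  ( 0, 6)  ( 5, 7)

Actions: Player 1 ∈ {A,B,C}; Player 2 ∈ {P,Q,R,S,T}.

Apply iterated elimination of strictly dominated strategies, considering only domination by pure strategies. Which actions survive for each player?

IESDS → P1:{B,C} P2:{P,R}

P2 drop Q (R beats it: A:10>9 B:11>3 C:7>5)
P2 drop S (P beats it: A:9>4 B:10>0 C:9>6)
P2 drop T (P beats it: A:9>8 B:10>9 C:9>7)
P1 drop A (B beats it: P:4>3 R:12>9)
P1→{B,C} P2→{P,R}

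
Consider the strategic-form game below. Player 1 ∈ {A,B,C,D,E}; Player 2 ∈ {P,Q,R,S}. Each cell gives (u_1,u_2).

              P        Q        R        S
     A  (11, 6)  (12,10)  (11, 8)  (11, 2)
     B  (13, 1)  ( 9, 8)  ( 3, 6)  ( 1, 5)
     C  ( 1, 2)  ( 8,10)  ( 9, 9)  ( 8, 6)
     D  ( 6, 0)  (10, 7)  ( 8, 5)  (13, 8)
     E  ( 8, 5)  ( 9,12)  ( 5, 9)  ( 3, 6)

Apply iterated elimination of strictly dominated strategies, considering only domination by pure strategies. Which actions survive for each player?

Remaining: P1:{A,D} P2:{Q,S}

P1 drop C (A beats it: P:11>1 Q:12>8 R:11>9 S:11>8)
P1 drop E (A beats it: P:11>8 Q:12>9 R:11>5 S:11>3)
P2 drop P (Q beats it: A:10>6 B:8>1 D:7>0)
P1 drop B (A beats it: Q:12>9 R:11>3 S:11>1)
P2 drop R (Q beats it: A:10>8 D:7>5)
P1→{A,D} P2→{Q,S}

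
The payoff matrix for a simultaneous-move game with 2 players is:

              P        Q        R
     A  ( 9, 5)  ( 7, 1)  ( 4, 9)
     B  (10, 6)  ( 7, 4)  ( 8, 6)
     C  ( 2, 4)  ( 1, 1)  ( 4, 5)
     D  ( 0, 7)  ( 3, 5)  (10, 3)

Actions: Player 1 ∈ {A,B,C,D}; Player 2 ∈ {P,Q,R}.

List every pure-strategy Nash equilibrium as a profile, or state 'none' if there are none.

Nash profiles: (B,P)

(A,P): not NE [P1→B gives 10>9; P2→R gives 9>5]
(A,Q): not NE [P2→R gives 9>1]
(A,R): not NE [P1→D gives 10>4]
(B,P): NE
(B,Q): not NE [P2→R gives 6>4]
(B,R): not NE [P1→D gives 10>8]
(C,P): not NE [P1→B gives 10>2; P2→R gives 5>4]
(C,Q): not NE [P1→B gives 7>1; P2→R gives 5>1]
(C,R): not NE [P1→D gives 10>4]
(D,P): not NE [P1→B gives 10>0]
(D,Q): not NE [P1→B gives 7>3; P2→P gives 7>5]
(D,R): not NE [P2→P gives 7>3]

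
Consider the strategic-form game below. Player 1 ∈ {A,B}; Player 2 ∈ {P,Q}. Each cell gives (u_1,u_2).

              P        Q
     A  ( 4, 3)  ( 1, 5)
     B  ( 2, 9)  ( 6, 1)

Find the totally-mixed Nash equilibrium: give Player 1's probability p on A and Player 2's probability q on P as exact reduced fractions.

P1 indiff ⇒ q·4+(1-q)·1 = q·2+(1-q)·6 ⇒ q(2) = (1-q)(5) ⇒ q = 5/7
P2 indiff ⇒ p·3+(1-p)·9 = p·5+(1-p)·1 ⇒ p(-2) = (1-p)(-8) ⇒ p = 4/5

(p,q) = (4/5, 5/7)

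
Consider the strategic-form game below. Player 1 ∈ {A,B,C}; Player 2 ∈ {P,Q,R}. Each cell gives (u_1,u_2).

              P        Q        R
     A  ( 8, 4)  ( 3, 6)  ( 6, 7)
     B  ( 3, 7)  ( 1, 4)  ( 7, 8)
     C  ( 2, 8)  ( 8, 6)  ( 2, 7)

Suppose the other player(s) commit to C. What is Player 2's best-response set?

u_2(P vs C) = 8
u_2(Q vs C) = 6
u_2(R vs C) = 7
max payoff 8 at {P}

argmax u_2 = {P}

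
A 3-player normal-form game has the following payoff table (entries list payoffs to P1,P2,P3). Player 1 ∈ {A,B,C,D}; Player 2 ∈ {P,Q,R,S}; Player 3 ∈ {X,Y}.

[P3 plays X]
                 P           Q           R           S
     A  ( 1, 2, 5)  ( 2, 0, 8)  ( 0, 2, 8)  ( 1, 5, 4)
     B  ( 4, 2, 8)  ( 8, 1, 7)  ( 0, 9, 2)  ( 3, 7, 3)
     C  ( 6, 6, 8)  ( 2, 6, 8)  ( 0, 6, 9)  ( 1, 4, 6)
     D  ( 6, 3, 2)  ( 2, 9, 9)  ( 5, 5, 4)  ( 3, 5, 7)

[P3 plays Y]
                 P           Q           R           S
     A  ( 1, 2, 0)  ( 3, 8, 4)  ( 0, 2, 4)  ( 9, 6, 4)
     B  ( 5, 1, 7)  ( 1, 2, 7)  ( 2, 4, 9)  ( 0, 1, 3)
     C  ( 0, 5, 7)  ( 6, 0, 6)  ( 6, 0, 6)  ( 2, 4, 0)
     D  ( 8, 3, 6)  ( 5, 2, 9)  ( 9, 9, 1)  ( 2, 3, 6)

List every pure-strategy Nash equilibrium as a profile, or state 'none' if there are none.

(A,P,X): not NE [P1→D gives 6>1; P2→S gives 5>2]
(A,P,Y): not NE [P1→D gives 8>1; P2→Q gives 8>2; P3→X gives 5>0]
(A,Q,X): not NE [P1→B gives 8>2; P2→S gives 5>0]
(A,Q,Y): not NE [P1→C gives 6>3; P3→X gives 8>4]
(A,R,X): not NE [P1→D gives 5>0; P2→S gives 5>2]
(A,R,Y): not NE [P1→D gives 9>0; P2→Q gives 8>2; P3→X gives 8>4]
(A,S,X): not NE [P1→D gives 3>1]
(A,S,Y): not NE [P2→Q gives 8>6]
(B,P,X): not NE [P1→D gives 6>4; P2→R gives 9>2]
(B,P,Y): not NE [P1→D gives 8>5; P2→R gives 4>1; P3→X gives 8>7]
(B,Q,X): not NE [P2→R gives 9>1]
(B,Q,Y): not NE [P1→C gives 6>1; P2→R gives 4>2]
(B,R,X): not NE [P1→D gives 5>0; P3→Y gives 9>2]
(B,R,Y): not NE [P1→D gives 9>2]
(B,S,X): not NE [P2→R gives 9>7]
(B,S,Y): not NE [P1→A gives 9>0; P2→R gives 4>1]
(C,P,X): NE
(C,P,Y): not NE [P1→D gives 8>0; P3→X gives 8>7]
(C,Q,X): not NE [P1→B gives 8>2]
(C,Q,Y): not NE [P2→P gives 5>0; P3→X gives 8>6]
(C,R,X): not NE [P1→D gives 5>0]
(C,R,Y): not NE [P1→D gives 9>6; P2→P gives 5>0; P3→X gives 9>6]
(C,S,X): not NE [P1→D gives 3>1; P2→R gives 6>4]
(C,S,Y): not NE [P1→A gives 9>2; P2→P gives 5>4; P3→X gives 6>0]
(D,P,X): not NE [P2→Q gives 9>3; P3→Y gives 6>2]
(D,P,Y): not NE [P2→R gives 9>3]
(D,Q,X): not NE [P1→B gives 8>2]
(D,Q,Y): not NE [P1→C gives 6>5; P2→R gives 9>2]
(D,R,X): not NE [P2→Q gives 9>5]
(D,R,Y): not NE [P3→X gives 4>1]
(D,S,X): not NE [P2→Q gives 9>5]
(D,S,Y): not NE [P1→A gives 9>2; P2→R gives 9>3; P3→X gives 7>6]

PSNE = {(C,P,X)}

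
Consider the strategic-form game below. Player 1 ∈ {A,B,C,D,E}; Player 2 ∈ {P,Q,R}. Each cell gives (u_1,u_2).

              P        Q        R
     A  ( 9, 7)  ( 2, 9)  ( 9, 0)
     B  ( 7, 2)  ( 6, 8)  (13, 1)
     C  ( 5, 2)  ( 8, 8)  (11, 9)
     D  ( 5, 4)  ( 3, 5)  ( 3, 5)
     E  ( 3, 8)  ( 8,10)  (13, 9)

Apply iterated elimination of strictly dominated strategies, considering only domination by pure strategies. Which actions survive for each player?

P1 drop D (B beats it: P:7>5 Q:6>3 R:13>3)
P2 drop P (Q beats it: A:9>7 B:8>2 C:8>2 E:10>8)
P1 drop A (B beats it: Q:6>2 R:13>9)
P1→{B,C,E} P2→{Q,R}

IESDS → P1:{B,C,E} P2:{Q,R}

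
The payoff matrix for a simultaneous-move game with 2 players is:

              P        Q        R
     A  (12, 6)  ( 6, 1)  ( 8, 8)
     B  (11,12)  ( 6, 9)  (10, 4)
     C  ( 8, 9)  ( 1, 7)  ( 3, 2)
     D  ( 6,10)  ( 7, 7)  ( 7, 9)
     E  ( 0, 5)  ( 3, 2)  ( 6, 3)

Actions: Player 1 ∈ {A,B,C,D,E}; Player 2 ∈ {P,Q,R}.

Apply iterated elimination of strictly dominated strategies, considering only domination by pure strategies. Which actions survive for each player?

P1 drop C (A beats it: P:12>8 Q:6>1 R:8>3)
P1 drop E (A beats it: P:12>0 Q:6>3 R:8>6)
P2 drop Q (P beats it: A:6>1 B:12>9 D:10>7)
P1 drop D (A beats it: P:12>6 R:8>7)
P1→{A,B} P2→{P,R}

Survivors P1:{A,B} P2:{P,R}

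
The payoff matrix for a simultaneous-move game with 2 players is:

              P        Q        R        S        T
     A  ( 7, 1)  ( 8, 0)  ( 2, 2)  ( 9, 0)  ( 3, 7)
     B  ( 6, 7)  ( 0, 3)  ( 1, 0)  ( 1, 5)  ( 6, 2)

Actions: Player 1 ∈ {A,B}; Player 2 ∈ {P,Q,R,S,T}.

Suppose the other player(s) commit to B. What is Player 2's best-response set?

u_2(P vs B) = 7
u_2(Q vs B) = 3
u_2(R vs B) = 0
u_2(S vs B) = 5
u_2(T vs B) = 2
max payoff 7 at {P}

argmax u_2 = {P}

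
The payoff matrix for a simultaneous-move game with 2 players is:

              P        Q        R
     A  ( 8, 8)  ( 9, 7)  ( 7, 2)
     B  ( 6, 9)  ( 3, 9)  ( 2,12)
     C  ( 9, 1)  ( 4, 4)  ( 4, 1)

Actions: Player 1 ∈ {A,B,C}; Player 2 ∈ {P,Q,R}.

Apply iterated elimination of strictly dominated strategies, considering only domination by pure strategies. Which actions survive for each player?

IESDS → P1:{A,C} P2:{P,Q}

P1 drop B (A beats it: P:8>6 Q:9>3 R:7>2)
P2 drop R (Q beats it: A:7>2 C:4>1)
P1→{A,C} P2→{P,Q}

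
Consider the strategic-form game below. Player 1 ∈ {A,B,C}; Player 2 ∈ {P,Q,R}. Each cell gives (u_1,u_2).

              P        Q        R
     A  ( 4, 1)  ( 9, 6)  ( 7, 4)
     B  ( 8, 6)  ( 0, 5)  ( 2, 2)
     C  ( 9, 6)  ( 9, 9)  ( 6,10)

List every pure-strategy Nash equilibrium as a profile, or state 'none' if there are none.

PSNE = {(A,Q)}

(A,P): not NE [P1→C gives 9>4; P2→Q gives 6>1]
(A,Q): NE
(A,R): not NE [P2→Q gives 6>4]
(B,P): not NE [P1→C gives 9>8]
(B,Q): not NE [P1→C gives 9>0; P2→P gives 6>5]
(B,R): not NE [P1→A gives 7>2; P2→P gives 6>2]
(C,P): not NE [P2→R gives 10>6]
(C,Q): not NE [P2→R gives 10>9]
(C,R): not NE [P1→A gives 7>6]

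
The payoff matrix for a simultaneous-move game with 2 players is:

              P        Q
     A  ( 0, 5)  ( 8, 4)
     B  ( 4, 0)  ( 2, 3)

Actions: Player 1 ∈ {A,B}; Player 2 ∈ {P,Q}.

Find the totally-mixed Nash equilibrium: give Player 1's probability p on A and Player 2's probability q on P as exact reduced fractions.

P1 indiff ⇒ q·0+(1-q)·8 = q·4+(1-q)·2 ⇒ q(-4) = (1-q)(-6) ⇒ q = 3/5
P2 indiff ⇒ p·5+(1-p)·0 = p·4+(1-p)·3 ⇒ p(1) = (1-p)(3) ⇒ p = 3/4

p=3/4, q=3/5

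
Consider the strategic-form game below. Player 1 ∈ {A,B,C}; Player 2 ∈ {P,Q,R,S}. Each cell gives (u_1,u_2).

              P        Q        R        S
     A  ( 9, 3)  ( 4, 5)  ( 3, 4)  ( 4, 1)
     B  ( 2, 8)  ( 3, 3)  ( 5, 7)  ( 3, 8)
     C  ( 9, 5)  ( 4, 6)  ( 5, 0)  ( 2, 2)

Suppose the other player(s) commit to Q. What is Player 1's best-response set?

u_1(A vs Q) = 4
u_1(B vs Q) = 3
u_1(C vs Q) = 4
max payoff 4 at {A,C}

BR_1 = {A,C}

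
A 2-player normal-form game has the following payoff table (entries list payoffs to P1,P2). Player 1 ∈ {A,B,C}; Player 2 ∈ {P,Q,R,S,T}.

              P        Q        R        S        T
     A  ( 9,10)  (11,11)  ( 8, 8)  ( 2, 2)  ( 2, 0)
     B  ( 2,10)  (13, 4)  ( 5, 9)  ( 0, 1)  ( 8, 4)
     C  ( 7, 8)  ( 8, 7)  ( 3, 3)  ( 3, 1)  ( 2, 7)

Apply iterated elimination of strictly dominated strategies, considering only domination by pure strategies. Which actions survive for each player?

P2 drop R (P beats it: A:10>8 B:10>9 C:8>3)
P2 drop S (P beats it: A:10>2 B:10>1 C:8>1)
P2 drop T (P beats it: A:10>0 B:10>4 C:8>7)
P1 drop C (A beats it: P:9>7 Q:11>8)
P1→{A,B} P2→{P,Q}

IESDS → P1:{A,B} P2:{P,Q}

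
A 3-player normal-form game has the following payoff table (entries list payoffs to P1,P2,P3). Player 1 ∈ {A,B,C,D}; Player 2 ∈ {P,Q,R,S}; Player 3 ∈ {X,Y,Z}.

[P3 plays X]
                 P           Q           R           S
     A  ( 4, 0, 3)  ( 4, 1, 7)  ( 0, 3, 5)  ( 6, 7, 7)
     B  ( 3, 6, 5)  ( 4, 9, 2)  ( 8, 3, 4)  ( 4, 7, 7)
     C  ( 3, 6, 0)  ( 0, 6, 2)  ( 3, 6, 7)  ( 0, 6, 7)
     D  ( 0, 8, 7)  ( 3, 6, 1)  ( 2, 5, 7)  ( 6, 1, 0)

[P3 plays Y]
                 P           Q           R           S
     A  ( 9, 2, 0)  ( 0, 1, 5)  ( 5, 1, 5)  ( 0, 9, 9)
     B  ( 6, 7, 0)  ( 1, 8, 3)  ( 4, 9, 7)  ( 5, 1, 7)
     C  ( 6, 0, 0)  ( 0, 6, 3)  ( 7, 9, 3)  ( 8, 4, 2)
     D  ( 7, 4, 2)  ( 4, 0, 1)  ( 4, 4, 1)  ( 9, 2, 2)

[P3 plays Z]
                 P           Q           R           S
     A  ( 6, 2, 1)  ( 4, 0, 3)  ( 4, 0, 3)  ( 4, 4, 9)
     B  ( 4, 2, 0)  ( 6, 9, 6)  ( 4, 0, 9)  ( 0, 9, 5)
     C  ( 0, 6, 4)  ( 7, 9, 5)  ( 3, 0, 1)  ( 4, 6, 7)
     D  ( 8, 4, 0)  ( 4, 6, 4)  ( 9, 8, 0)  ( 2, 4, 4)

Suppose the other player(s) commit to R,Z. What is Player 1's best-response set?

P1 best: {D}

u_1(A vs R,Z) = 4
u_1(B vs R,Z) = 4
u_1(C vs R,Z) = 3
u_1(D vs R,Z) = 9
max payoff 9 at {D}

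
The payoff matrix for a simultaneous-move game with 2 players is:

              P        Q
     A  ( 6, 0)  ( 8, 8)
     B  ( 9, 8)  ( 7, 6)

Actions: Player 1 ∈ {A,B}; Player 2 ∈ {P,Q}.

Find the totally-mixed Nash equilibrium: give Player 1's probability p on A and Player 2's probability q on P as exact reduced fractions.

p=1/5, q=1/4

P1 indiff ⇒ q·6+(1-q)·8 = q·9+(1-q)·7 ⇒ q(-3) = (1-q)(-1) ⇒ q = 1/4
P2 indiff ⇒ p·0+(1-p)·8 = p·8+(1-p)·6 ⇒ p(-8) = (1-p)(-2) ⇒ p = 1/5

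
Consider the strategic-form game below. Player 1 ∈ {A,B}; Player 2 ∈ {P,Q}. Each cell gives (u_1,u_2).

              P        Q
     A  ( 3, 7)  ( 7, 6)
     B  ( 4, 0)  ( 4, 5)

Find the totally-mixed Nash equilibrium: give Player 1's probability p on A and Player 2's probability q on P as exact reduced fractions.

P1 indiff ⇒ q·3+(1-q)·7 = q·4+(1-q)·4 ⇒ q(-1) = (1-q)(-3) ⇒ q = 3/4
P2 indiff ⇒ p·7+(1-p)·0 = p·6+(1-p)·5 ⇒ p(1) = (1-p)(5) ⇒ p = 5/6

p=5/6, q=3/4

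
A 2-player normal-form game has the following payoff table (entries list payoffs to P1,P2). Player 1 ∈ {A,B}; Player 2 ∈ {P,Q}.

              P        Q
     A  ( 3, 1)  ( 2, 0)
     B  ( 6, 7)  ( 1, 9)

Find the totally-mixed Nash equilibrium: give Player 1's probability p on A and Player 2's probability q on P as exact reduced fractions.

(p,q) = (2/3, 1/4)

P1 indiff ⇒ q·3+(1-q)·2 = q·6+(1-q)·1 ⇒ q(-3) = (1-q)(-1) ⇒ q = 1/4
P2 indiff ⇒ p·1+(1-p)·7 = p·0+(1-p)·9 ⇒ p(1) = (1-p)(2) ⇒ p = 2/3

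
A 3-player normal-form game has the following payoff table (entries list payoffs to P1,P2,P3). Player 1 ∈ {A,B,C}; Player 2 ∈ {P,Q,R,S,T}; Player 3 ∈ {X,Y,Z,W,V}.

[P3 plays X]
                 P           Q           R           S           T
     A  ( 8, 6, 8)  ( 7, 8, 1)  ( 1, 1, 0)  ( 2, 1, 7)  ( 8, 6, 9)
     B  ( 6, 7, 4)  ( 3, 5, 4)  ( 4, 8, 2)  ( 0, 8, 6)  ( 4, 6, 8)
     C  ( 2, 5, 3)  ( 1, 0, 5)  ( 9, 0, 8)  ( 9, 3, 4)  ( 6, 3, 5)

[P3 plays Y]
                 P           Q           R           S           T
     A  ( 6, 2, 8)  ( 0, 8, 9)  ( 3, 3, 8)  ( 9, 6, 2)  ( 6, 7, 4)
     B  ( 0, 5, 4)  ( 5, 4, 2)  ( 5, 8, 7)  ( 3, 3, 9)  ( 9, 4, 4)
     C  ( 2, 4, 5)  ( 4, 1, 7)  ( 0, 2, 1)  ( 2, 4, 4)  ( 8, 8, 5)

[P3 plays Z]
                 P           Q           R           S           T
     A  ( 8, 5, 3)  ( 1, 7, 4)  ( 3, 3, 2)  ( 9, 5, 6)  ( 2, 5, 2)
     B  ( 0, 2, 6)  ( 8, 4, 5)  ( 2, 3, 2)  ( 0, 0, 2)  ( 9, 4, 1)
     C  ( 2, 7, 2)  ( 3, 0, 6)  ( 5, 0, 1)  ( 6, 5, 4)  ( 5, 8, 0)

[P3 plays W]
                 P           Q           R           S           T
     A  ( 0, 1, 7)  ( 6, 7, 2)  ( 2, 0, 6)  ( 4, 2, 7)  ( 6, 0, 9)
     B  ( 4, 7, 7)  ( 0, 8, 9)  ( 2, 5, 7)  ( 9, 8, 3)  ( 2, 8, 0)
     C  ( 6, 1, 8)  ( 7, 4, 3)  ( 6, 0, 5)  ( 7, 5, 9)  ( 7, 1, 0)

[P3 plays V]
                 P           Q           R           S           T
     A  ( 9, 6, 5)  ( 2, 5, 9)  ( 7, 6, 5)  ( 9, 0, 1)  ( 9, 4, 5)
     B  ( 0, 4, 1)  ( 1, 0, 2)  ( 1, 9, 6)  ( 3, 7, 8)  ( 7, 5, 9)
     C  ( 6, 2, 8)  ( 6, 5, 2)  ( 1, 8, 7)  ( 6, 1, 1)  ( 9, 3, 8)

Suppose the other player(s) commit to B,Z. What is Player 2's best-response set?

u_2(P vs B,Z) = 2
u_2(Q vs B,Z) = 4
u_2(R vs B,Z) = 3
u_2(S vs B,Z) = 0
u_2(T vs B,Z) = 4
max payoff 4 at {Q,T}

BR_2 = {Q,T}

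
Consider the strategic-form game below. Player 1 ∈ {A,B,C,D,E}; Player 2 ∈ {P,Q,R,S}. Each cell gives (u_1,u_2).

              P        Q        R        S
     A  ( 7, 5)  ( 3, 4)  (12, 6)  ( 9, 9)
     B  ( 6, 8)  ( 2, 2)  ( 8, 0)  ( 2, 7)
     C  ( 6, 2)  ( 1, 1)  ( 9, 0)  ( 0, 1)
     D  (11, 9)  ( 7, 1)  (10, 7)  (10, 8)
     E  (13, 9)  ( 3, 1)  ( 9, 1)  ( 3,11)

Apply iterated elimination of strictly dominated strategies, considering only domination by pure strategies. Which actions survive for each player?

P1 drop B (A beats it: P:7>6 Q:3>2 R:12>8 S:9>2)
P1 drop C (A beats it: P:7>6 Q:3>1 R:12>9 S:9>0)
P2 drop Q (P beats it: A:5>4 D:9>1 E:9>1)
P2 drop R (S beats it: A:9>6 D:8>7 E:11>1)
P1 drop A (D beats it: P:11>7 S:10>9)
P1→{D,E} P2→{P,S}

Remaining: P1:{D,E} P2:{P,S}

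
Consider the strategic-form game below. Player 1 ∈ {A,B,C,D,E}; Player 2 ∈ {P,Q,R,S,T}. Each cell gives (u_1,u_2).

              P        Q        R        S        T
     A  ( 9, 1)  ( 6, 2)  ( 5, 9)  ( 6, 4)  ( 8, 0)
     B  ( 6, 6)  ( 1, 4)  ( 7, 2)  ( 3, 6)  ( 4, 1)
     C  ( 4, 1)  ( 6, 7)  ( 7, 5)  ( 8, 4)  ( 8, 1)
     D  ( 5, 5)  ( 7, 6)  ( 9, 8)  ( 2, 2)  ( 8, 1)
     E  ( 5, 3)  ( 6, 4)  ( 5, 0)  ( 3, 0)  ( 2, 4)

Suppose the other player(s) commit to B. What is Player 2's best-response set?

u_2(P vs B) = 6
u_2(Q vs B) = 4
u_2(R vs B) = 2
u_2(S vs B) = 6
u_2(T vs B) = 1
max payoff 6 at {P,S}

P2 best: {P,S}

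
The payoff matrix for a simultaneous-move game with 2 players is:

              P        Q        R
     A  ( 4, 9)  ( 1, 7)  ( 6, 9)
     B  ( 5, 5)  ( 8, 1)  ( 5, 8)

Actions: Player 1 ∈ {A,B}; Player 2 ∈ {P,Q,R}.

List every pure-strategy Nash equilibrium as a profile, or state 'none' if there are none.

Nash profiles: (A,R)

(A,P): not NE [P1→B gives 5>4]
(A,Q): not NE [P1→B gives 8>1; P2→R gives 9>7]
(A,R): NE
(B,P): not NE [P2→R gives 8>5]
(B,Q): not NE [P2→R gives 8>1]
(B,R): not NE [P1→A gives 6>5]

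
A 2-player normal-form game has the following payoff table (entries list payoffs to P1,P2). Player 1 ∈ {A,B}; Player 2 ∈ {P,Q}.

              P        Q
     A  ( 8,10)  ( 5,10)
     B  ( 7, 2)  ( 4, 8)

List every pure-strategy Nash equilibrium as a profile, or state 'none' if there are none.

(A,P): NE
(A,Q): NE
(B,P): not NE [P1→A gives 8>7; P2→Q gives 8>2]
(B,Q): not NE [P1→A gives 5>4]

Nash profiles: (A,P), (A,Q)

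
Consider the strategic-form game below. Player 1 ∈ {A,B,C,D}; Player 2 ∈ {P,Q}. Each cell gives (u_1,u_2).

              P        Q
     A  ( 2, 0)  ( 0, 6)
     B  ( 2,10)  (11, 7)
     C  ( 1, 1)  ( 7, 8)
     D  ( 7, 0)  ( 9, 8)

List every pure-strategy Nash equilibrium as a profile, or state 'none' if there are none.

(A,P): not NE [P1→D gives 7>2; P2→Q gives 6>0]
(A,Q): not NE [P1→B gives 11>0]
(B,P): not NE [P1→D gives 7>2]
(B,Q): not NE [P2→P gives 10>7]
(C,P): not NE [P1→D gives 7>1; P2→Q gives 8>1]
(C,Q): not NE [P1→B gives 11>7]
(D,P): not NE [P2→Q gives 8>0]
(D,Q): not NE [P1→B gives 11>9]

No pure NE.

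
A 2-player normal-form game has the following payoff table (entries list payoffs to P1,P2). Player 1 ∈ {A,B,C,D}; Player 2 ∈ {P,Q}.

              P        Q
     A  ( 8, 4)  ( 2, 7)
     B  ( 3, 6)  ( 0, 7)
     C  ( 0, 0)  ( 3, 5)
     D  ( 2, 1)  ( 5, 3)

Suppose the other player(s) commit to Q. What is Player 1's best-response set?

u_1(A vs Q) = 2
u_1(B vs Q) = 0
u_1(C vs Q) = 3
u_1(D vs Q) = 5
max payoff 5 at {D}

argmax u_1 = {D}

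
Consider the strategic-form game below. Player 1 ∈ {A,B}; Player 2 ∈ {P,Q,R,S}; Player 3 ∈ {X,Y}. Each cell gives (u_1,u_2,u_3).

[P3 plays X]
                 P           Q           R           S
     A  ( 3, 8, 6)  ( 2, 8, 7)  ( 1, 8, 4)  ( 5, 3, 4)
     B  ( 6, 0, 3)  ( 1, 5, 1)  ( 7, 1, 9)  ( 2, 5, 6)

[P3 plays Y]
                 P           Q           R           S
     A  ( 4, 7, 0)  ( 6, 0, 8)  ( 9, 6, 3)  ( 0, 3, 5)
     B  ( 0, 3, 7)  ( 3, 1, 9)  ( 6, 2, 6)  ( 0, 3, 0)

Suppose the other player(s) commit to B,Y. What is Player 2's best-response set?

argmax u_2 = {P,S}

u_2(P vs B,Y) = 3
u_2(Q vs B,Y) = 1
u_2(R vs B,Y) = 2
u_2(S vs B,Y) = 3
max payoff 3 at {P,S}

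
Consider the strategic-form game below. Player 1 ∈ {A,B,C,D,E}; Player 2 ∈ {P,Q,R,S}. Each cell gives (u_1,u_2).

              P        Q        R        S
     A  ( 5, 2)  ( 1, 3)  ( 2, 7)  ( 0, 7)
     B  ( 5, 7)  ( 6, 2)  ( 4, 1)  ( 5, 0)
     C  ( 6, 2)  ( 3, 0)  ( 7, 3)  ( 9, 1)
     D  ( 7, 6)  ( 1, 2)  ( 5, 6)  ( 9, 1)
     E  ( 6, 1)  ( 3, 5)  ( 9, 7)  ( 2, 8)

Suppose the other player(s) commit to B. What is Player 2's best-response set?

u_2(P vs B) = 7
u_2(Q vs B) = 2
u_2(R vs B) = 1
u_2(S vs B) = 0
max payoff 7 at {P}

BR_2 = {P}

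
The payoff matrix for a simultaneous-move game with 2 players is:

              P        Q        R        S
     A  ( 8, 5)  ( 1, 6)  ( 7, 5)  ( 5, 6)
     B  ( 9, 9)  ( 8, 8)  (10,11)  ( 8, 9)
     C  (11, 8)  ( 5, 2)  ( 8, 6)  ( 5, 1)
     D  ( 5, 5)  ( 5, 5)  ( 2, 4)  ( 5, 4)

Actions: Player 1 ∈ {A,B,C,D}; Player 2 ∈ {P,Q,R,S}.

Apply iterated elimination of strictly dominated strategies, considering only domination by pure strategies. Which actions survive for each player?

Survivors P1:{B,C} P2:{P,R}

P1 drop A (B beats it: P:9>8 Q:8>1 R:10>7 S:8>5)
P1 drop D (B beats it: P:9>5 Q:8>5 R:10>2 S:8>5)
P2 drop Q (P beats it: B:9>8 C:8>2)
P2 drop S (R beats it: B:11>9 C:6>1)
P1→{B,C} P2→{P,R}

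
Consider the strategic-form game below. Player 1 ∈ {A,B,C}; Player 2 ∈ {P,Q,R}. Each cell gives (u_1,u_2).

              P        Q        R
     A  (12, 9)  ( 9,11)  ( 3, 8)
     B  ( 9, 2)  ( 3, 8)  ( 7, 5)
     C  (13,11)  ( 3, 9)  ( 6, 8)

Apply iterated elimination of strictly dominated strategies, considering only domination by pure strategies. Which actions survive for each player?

Survivors P1:{A,C} P2:{P,Q}

P2 drop R (Q beats it: A:11>8 B:8>5 C:9>8)
P1 drop B (A beats it: P:12>9 Q:9>3)
P1→{A,C} P2→{P,Q}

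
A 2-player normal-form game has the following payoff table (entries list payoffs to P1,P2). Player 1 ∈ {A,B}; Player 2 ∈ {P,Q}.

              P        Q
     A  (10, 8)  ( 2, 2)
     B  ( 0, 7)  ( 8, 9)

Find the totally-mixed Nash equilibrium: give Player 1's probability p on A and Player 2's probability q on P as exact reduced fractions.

P1 indiff ⇒ q·10+(1-q)·2 = q·0+(1-q)·8 ⇒ q(10) = (1-q)(6) ⇒ q = 3/8
P2 indiff ⇒ p·8+(1-p)·7 = p·2+(1-p)·9 ⇒ p(6) = (1-p)(2) ⇒ p = 1/4

p=1/4, q=3/8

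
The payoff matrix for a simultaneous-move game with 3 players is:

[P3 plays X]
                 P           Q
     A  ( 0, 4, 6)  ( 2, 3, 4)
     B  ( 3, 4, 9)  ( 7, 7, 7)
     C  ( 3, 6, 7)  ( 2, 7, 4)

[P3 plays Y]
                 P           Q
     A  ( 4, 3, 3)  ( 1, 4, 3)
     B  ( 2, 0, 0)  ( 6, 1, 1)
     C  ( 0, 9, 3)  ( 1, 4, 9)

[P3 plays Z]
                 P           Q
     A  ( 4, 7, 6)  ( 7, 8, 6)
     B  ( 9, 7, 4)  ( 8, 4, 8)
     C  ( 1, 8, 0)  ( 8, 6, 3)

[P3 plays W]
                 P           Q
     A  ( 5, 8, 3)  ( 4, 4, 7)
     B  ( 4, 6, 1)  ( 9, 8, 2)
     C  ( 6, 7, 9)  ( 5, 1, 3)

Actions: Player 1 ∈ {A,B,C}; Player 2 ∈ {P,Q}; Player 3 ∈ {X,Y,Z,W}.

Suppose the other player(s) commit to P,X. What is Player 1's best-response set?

u_1(A vs P,X) = 0
u_1(B vs P,X) = 3
u_1(C vs P,X) = 3
max payoff 3 at {B,C}

BR_1 = {B,C}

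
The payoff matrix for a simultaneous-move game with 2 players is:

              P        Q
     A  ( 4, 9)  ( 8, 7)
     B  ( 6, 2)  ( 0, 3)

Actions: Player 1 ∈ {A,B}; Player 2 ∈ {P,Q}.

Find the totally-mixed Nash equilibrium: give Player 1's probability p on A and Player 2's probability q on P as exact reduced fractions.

(p,q) = (1/3, 4/5)

P1 indiff ⇒ q·4+(1-q)·8 = q·6+(1-q)·0 ⇒ q(-2) = (1-q)(-8) ⇒ q = 4/5
P2 indiff ⇒ p·9+(1-p)·2 = p·7+(1-p)·3 ⇒ p(2) = (1-p)(1) ⇒ p = 1/3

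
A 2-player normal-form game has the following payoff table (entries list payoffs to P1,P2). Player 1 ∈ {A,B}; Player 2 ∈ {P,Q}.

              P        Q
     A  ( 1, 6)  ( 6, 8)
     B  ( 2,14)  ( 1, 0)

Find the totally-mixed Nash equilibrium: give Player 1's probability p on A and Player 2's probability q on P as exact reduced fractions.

P1 indiff ⇒ q·1+(1-q)·6 = q·2+(1-q)·1 ⇒ q(-1) = (1-q)(-5) ⇒ q = 5/6
P2 indiff ⇒ p·6+(1-p)·14 = p·8+(1-p)·0 ⇒ p(-2) = (1-p)(-14) ⇒ p = 7/8

p=7/8, q=5/6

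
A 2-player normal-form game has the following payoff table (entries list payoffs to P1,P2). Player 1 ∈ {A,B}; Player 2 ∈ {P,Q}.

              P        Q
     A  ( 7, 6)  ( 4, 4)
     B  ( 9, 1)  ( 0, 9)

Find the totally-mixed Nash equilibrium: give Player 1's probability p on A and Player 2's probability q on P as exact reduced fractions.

p=4/5, q=2/3

P1 indiff ⇒ q·7+(1-q)·4 = q·9+(1-q)·0 ⇒ q(-2) = (1-q)(-4) ⇒ q = 2/3
P2 indiff ⇒ p·6+(1-p)·1 = p·4+(1-p)·9 ⇒ p(2) = (1-p)(8) ⇒ p = 4/5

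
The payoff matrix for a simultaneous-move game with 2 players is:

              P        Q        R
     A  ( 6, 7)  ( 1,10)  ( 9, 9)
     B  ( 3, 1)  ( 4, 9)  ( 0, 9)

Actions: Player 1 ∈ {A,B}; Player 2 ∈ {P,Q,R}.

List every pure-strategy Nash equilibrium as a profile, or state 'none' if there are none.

(A,P): not NE [P2→Q gives 10>7]
(A,Q): not NE [P1→B gives 4>1]
(A,R): not NE [P2→Q gives 10>9]
(B,P): not NE [P1→A gives 6>3; P2→R gives 9>1]
(B,Q): NE
(B,R): not NE [P1→A gives 9>0]

Nash profiles: (B,Q)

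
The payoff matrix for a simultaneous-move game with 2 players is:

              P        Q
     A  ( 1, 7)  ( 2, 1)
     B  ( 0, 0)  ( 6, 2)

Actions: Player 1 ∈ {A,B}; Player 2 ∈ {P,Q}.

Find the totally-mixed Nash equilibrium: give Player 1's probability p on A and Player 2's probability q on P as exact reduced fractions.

P1 indiff ⇒ q·1+(1-q)·2 = q·0+(1-q)·6 ⇒ q(1) = (1-q)(4) ⇒ q = 4/5
P2 indiff ⇒ p·7+(1-p)·0 = p·1+(1-p)·2 ⇒ p(6) = (1-p)(2) ⇒ p = 1/4

P1 mixes 1/4 on A; P2 mixes 4/5 on P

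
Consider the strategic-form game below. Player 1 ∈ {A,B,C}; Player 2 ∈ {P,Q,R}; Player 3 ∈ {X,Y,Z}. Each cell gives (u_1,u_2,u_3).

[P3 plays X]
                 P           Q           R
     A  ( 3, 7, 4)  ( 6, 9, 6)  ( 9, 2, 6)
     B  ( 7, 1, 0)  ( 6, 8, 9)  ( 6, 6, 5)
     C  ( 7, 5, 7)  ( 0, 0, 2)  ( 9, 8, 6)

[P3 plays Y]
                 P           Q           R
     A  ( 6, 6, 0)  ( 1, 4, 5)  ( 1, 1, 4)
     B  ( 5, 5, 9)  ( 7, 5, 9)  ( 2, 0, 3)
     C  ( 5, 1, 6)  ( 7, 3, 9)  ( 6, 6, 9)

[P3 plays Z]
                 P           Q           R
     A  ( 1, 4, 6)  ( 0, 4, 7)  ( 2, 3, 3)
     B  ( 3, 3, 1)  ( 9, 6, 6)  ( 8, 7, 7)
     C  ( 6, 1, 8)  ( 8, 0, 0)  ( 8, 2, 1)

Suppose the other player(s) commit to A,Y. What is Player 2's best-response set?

P2 best: {P}

u_2(P vs A,Y) = 6
u_2(Q vs A,Y) = 4
u_2(R vs A,Y) = 1
max payoff 6 at {P}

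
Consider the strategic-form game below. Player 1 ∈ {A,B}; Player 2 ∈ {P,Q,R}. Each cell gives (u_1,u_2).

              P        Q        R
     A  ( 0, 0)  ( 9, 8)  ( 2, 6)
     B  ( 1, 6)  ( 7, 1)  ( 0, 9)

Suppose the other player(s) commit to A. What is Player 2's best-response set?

BR_2 = {Q}

u_2(P vs A) = 0
u_2(Q vs A) = 8
u_2(R vs A) = 6
max payoff 8 at {Q}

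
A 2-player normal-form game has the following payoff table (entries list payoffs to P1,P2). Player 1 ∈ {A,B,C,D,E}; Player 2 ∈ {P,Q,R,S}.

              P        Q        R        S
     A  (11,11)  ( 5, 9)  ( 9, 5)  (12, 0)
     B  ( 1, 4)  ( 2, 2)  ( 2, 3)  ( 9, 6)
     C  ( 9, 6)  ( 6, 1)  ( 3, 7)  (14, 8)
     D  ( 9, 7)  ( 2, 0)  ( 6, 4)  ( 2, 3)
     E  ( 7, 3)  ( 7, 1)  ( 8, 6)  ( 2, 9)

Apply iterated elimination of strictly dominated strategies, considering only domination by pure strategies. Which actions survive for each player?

Remaining: P1:{A,C} P2:{P,R,S}

P1 drop B (A beats it: P:11>1 Q:5>2 R:9>2 S:12>9)
P1 drop D (A beats it: P:11>9 Q:5>2 R:9>6 S:12>2)
P2 drop Q (P beats it: A:11>9 C:6>1 E:3>1)
P1 drop E (A beats it: P:11>7 R:9>8 S:12>2)
P1→{A,C} P2→{P,R,S}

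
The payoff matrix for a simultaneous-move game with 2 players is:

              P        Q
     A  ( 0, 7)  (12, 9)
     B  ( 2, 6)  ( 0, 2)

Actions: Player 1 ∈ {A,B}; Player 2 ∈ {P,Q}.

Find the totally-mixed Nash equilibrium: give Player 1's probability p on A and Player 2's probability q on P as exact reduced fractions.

P1 indiff ⇒ q·0+(1-q)·12 = q·2+(1-q)·0 ⇒ q(-2) = (1-q)(-12) ⇒ q = 6/7
P2 indiff ⇒ p·7+(1-p)·6 = p·9+(1-p)·2 ⇒ p(-2) = (1-p)(-4) ⇒ p = 2/3

p=2/3, q=6/7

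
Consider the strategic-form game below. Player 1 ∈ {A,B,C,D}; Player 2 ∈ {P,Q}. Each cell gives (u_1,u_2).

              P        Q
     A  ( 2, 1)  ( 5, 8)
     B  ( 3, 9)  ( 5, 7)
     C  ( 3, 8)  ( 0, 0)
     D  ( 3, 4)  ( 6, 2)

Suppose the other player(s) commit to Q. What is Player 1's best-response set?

BR_1 = {D}

u_1(A vs Q) = 5
u_1(B vs Q) = 5
u_1(C vs Q) = 0
u_1(D vs Q) = 6
max payoff 6 at {D}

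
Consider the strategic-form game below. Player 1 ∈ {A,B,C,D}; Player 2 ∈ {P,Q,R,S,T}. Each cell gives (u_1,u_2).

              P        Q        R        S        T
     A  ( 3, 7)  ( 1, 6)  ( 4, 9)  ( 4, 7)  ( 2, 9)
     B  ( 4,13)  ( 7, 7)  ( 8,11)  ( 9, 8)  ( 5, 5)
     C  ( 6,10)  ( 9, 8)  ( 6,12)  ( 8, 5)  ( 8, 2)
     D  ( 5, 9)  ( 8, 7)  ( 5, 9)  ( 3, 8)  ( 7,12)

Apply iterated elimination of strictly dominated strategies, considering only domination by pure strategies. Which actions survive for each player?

Survivors P1:{B,C} P2:{P,R}

P1 drop A (B beats it: P:4>3 Q:7>1 R:8>4 S:9>4 T:5>2)
P1 drop D (C beats it: P:6>5 Q:9>8 R:6>5 S:8>3 T:8>7)
P2 drop Q (P beats it: B:13>7 C:10>8)
P2 drop S (P beats it: B:13>8 C:10>5)
P2 drop T (P beats it: B:13>5 C:10>2)
P1→{B,C} P2→{P,R}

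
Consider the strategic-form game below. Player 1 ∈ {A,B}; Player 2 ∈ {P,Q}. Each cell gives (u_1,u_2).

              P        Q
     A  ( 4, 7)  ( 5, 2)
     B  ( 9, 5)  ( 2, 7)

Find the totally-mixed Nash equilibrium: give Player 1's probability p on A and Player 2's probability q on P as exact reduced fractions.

p=2/7, q=3/8

P1 indiff ⇒ q·4+(1-q)·5 = q·9+(1-q)·2 ⇒ q(-5) = (1-q)(-3) ⇒ q = 3/8
P2 indiff ⇒ p·7+(1-p)·5 = p·2+(1-p)·7 ⇒ p(5) = (1-p)(2) ⇒ p = 2/7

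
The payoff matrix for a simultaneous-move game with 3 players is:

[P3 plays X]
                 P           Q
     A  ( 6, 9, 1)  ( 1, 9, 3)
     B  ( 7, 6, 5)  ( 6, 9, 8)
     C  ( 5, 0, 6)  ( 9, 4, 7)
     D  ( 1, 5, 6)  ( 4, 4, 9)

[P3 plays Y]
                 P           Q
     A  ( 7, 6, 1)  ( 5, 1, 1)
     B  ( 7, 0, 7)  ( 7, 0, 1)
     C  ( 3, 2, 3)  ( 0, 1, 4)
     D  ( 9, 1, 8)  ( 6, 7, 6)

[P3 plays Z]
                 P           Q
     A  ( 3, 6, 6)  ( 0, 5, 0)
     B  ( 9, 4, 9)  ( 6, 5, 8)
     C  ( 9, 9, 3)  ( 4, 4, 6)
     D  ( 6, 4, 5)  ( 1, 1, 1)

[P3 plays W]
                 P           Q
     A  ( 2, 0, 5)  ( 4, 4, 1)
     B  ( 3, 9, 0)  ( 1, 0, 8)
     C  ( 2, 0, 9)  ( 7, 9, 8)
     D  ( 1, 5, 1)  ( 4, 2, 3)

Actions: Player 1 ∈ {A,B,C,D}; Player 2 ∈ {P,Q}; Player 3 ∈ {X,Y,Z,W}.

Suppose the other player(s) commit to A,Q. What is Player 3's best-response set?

P3 best: {X}

u_3(X vs A,Q) = 3
u_3(Y vs A,Q) = 1
u_3(Z vs A,Q) = 0
u_3(W vs A,Q) = 1
max payoff 3 at {X}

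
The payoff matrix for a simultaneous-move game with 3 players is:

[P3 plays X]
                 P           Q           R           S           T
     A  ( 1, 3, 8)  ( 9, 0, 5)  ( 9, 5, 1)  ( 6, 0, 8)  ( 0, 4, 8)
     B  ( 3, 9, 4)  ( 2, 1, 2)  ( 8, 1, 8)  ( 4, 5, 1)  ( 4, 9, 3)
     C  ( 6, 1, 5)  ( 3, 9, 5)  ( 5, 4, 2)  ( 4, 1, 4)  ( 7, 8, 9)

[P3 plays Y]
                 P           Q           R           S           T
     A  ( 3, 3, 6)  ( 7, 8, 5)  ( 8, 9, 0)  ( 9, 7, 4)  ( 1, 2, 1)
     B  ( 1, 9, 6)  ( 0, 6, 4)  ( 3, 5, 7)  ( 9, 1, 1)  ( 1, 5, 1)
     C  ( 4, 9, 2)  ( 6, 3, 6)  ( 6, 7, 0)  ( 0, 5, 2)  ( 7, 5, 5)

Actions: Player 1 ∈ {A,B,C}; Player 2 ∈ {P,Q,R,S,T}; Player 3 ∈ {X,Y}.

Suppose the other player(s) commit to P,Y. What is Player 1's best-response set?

BR_1 = {C}

u_1(A vs P,Y) = 3
u_1(B vs P,Y) = 1
u_1(C vs P,Y) = 4
max payoff 4 at {C}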